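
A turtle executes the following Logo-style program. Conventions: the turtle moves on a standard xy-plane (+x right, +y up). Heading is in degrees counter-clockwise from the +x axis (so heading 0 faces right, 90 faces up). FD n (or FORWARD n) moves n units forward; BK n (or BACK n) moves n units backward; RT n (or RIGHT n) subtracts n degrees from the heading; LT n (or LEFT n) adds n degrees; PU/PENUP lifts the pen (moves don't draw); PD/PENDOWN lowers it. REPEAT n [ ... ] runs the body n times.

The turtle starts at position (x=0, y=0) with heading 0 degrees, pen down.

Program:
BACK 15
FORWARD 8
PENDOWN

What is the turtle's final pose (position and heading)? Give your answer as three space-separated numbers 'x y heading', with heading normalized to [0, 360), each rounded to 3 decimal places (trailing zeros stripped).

Executing turtle program step by step:
Start: pos=(0,0), heading=0, pen down
BK 15: (0,0) -> (-15,0) [heading=0, draw]
FD 8: (-15,0) -> (-7,0) [heading=0, draw]
PD: pen down
Final: pos=(-7,0), heading=0, 2 segment(s) drawn

Answer: -7 0 0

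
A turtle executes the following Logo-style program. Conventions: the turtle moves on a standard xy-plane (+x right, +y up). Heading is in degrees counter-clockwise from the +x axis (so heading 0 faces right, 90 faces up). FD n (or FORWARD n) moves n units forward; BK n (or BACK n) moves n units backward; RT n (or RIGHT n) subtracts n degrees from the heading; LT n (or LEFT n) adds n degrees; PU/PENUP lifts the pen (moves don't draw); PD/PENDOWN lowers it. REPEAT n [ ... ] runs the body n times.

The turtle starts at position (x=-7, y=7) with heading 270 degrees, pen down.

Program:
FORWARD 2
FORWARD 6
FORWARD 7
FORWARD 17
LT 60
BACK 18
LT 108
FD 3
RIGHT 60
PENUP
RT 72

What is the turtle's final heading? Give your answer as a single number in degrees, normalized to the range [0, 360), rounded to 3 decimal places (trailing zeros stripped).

Executing turtle program step by step:
Start: pos=(-7,7), heading=270, pen down
FD 2: (-7,7) -> (-7,5) [heading=270, draw]
FD 6: (-7,5) -> (-7,-1) [heading=270, draw]
FD 7: (-7,-1) -> (-7,-8) [heading=270, draw]
FD 17: (-7,-8) -> (-7,-25) [heading=270, draw]
LT 60: heading 270 -> 330
BK 18: (-7,-25) -> (-22.588,-16) [heading=330, draw]
LT 108: heading 330 -> 78
FD 3: (-22.588,-16) -> (-21.965,-13.066) [heading=78, draw]
RT 60: heading 78 -> 18
PU: pen up
RT 72: heading 18 -> 306
Final: pos=(-21.965,-13.066), heading=306, 6 segment(s) drawn

Answer: 306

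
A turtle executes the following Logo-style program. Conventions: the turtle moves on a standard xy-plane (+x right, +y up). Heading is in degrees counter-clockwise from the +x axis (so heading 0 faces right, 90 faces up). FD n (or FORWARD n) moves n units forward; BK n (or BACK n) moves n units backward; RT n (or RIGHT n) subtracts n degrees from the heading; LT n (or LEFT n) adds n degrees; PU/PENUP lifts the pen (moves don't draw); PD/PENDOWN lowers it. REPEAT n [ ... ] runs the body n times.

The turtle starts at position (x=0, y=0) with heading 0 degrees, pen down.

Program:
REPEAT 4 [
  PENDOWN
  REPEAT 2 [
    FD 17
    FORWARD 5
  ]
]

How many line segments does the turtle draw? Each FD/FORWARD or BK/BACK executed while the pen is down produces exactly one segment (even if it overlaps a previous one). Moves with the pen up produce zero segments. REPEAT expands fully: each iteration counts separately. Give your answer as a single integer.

Executing turtle program step by step:
Start: pos=(0,0), heading=0, pen down
REPEAT 4 [
  -- iteration 1/4 --
  PD: pen down
  REPEAT 2 [
    -- iteration 1/2 --
    FD 17: (0,0) -> (17,0) [heading=0, draw]
    FD 5: (17,0) -> (22,0) [heading=0, draw]
    -- iteration 2/2 --
    FD 17: (22,0) -> (39,0) [heading=0, draw]
    FD 5: (39,0) -> (44,0) [heading=0, draw]
  ]
  -- iteration 2/4 --
  PD: pen down
  REPEAT 2 [
    -- iteration 1/2 --
    FD 17: (44,0) -> (61,0) [heading=0, draw]
    FD 5: (61,0) -> (66,0) [heading=0, draw]
    -- iteration 2/2 --
    FD 17: (66,0) -> (83,0) [heading=0, draw]
    FD 5: (83,0) -> (88,0) [heading=0, draw]
  ]
  -- iteration 3/4 --
  PD: pen down
  REPEAT 2 [
    -- iteration 1/2 --
    FD 17: (88,0) -> (105,0) [heading=0, draw]
    FD 5: (105,0) -> (110,0) [heading=0, draw]
    -- iteration 2/2 --
    FD 17: (110,0) -> (127,0) [heading=0, draw]
    FD 5: (127,0) -> (132,0) [heading=0, draw]
  ]
  -- iteration 4/4 --
  PD: pen down
  REPEAT 2 [
    -- iteration 1/2 --
    FD 17: (132,0) -> (149,0) [heading=0, draw]
    FD 5: (149,0) -> (154,0) [heading=0, draw]
    -- iteration 2/2 --
    FD 17: (154,0) -> (171,0) [heading=0, draw]
    FD 5: (171,0) -> (176,0) [heading=0, draw]
  ]
]
Final: pos=(176,0), heading=0, 16 segment(s) drawn
Segments drawn: 16

Answer: 16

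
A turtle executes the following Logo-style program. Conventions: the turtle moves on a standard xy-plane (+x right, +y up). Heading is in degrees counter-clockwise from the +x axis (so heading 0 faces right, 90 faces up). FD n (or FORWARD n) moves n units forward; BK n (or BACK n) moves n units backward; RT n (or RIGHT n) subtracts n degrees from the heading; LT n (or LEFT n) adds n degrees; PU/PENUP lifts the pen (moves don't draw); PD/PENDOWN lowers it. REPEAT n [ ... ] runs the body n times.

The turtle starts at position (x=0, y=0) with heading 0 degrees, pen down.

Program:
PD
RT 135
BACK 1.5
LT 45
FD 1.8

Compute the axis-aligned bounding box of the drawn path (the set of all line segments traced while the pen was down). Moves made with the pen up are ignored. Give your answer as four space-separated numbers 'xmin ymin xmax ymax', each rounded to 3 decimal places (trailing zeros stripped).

Answer: 0 -0.739 1.061 1.061

Derivation:
Executing turtle program step by step:
Start: pos=(0,0), heading=0, pen down
PD: pen down
RT 135: heading 0 -> 225
BK 1.5: (0,0) -> (1.061,1.061) [heading=225, draw]
LT 45: heading 225 -> 270
FD 1.8: (1.061,1.061) -> (1.061,-0.739) [heading=270, draw]
Final: pos=(1.061,-0.739), heading=270, 2 segment(s) drawn

Segment endpoints: x in {0, 1.061}, y in {-0.739, 0, 1.061}
xmin=0, ymin=-0.739, xmax=1.061, ymax=1.061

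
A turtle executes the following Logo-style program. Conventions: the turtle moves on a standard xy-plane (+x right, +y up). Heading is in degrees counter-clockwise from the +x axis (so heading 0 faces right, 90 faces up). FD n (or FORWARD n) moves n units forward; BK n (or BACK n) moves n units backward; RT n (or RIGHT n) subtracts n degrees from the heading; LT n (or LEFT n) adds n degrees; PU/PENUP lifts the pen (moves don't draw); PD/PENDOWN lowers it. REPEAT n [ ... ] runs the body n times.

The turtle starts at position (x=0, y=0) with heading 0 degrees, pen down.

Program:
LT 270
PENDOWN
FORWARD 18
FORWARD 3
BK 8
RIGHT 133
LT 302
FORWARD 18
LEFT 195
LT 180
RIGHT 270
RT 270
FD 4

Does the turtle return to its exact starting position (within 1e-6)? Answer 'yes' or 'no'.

Executing turtle program step by step:
Start: pos=(0,0), heading=0, pen down
LT 270: heading 0 -> 270
PD: pen down
FD 18: (0,0) -> (0,-18) [heading=270, draw]
FD 3: (0,-18) -> (0,-21) [heading=270, draw]
BK 8: (0,-21) -> (0,-13) [heading=270, draw]
RT 133: heading 270 -> 137
LT 302: heading 137 -> 79
FD 18: (0,-13) -> (3.435,4.669) [heading=79, draw]
LT 195: heading 79 -> 274
LT 180: heading 274 -> 94
RT 270: heading 94 -> 184
RT 270: heading 184 -> 274
FD 4: (3.435,4.669) -> (3.714,0.679) [heading=274, draw]
Final: pos=(3.714,0.679), heading=274, 5 segment(s) drawn

Start position: (0, 0)
Final position: (3.714, 0.679)
Distance = 3.775; >= 1e-6 -> NOT closed

Answer: no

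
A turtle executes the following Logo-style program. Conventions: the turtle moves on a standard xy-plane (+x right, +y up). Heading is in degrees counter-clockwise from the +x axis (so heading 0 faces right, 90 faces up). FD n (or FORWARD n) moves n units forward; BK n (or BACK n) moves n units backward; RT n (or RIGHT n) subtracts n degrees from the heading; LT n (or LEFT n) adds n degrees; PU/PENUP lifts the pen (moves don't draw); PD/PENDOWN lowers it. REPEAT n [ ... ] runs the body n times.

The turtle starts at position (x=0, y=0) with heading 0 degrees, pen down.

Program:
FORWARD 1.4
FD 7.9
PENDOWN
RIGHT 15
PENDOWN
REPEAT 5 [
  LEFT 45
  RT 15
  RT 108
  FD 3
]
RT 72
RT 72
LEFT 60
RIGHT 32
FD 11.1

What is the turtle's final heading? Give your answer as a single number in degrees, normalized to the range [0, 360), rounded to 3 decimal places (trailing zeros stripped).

Executing turtle program step by step:
Start: pos=(0,0), heading=0, pen down
FD 1.4: (0,0) -> (1.4,0) [heading=0, draw]
FD 7.9: (1.4,0) -> (9.3,0) [heading=0, draw]
PD: pen down
RT 15: heading 0 -> 345
PD: pen down
REPEAT 5 [
  -- iteration 1/5 --
  LT 45: heading 345 -> 30
  RT 15: heading 30 -> 15
  RT 108: heading 15 -> 267
  FD 3: (9.3,0) -> (9.143,-2.996) [heading=267, draw]
  -- iteration 2/5 --
  LT 45: heading 267 -> 312
  RT 15: heading 312 -> 297
  RT 108: heading 297 -> 189
  FD 3: (9.143,-2.996) -> (6.18,-3.465) [heading=189, draw]
  -- iteration 3/5 --
  LT 45: heading 189 -> 234
  RT 15: heading 234 -> 219
  RT 108: heading 219 -> 111
  FD 3: (6.18,-3.465) -> (5.105,-0.664) [heading=111, draw]
  -- iteration 4/5 --
  LT 45: heading 111 -> 156
  RT 15: heading 156 -> 141
  RT 108: heading 141 -> 33
  FD 3: (5.105,-0.664) -> (7.621,0.969) [heading=33, draw]
  -- iteration 5/5 --
  LT 45: heading 33 -> 78
  RT 15: heading 78 -> 63
  RT 108: heading 63 -> 315
  FD 3: (7.621,0.969) -> (9.742,-1.152) [heading=315, draw]
]
RT 72: heading 315 -> 243
RT 72: heading 243 -> 171
LT 60: heading 171 -> 231
RT 32: heading 231 -> 199
FD 11.1: (9.742,-1.152) -> (-0.753,-4.766) [heading=199, draw]
Final: pos=(-0.753,-4.766), heading=199, 8 segment(s) drawn

Answer: 199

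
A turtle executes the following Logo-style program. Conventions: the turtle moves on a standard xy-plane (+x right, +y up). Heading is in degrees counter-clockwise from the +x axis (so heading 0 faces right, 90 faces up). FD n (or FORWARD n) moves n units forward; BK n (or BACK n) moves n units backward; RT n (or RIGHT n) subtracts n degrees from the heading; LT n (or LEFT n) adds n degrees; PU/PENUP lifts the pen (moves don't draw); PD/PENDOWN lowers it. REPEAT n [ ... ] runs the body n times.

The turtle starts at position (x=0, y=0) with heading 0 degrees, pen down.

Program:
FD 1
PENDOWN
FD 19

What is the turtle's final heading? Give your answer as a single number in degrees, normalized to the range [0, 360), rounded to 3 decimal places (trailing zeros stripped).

Answer: 0

Derivation:
Executing turtle program step by step:
Start: pos=(0,0), heading=0, pen down
FD 1: (0,0) -> (1,0) [heading=0, draw]
PD: pen down
FD 19: (1,0) -> (20,0) [heading=0, draw]
Final: pos=(20,0), heading=0, 2 segment(s) drawn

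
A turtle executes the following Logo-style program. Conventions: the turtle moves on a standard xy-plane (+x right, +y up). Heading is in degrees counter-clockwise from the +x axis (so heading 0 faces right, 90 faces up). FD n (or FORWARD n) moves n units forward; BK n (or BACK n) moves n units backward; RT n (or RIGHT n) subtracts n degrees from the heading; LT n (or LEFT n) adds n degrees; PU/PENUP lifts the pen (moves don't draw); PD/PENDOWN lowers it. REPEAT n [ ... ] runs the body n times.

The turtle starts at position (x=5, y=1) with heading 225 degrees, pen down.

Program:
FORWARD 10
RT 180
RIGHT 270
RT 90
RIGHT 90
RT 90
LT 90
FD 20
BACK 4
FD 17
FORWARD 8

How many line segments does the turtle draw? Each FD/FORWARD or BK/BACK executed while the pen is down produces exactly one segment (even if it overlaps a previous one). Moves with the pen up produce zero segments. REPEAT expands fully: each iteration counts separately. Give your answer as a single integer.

Executing turtle program step by step:
Start: pos=(5,1), heading=225, pen down
FD 10: (5,1) -> (-2.071,-6.071) [heading=225, draw]
RT 180: heading 225 -> 45
RT 270: heading 45 -> 135
RT 90: heading 135 -> 45
RT 90: heading 45 -> 315
RT 90: heading 315 -> 225
LT 90: heading 225 -> 315
FD 20: (-2.071,-6.071) -> (12.071,-20.213) [heading=315, draw]
BK 4: (12.071,-20.213) -> (9.243,-17.385) [heading=315, draw]
FD 17: (9.243,-17.385) -> (21.263,-29.406) [heading=315, draw]
FD 8: (21.263,-29.406) -> (26.92,-35.062) [heading=315, draw]
Final: pos=(26.92,-35.062), heading=315, 5 segment(s) drawn
Segments drawn: 5

Answer: 5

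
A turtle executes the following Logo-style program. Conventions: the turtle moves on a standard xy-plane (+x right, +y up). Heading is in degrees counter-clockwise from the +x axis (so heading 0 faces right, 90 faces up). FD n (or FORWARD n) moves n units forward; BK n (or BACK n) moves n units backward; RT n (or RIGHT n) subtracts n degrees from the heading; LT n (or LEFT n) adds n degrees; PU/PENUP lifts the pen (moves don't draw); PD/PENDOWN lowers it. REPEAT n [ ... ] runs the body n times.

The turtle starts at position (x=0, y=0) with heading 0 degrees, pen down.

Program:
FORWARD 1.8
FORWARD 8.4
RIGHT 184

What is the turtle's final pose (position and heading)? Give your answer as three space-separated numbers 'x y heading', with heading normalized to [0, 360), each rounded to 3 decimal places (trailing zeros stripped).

Answer: 10.2 0 176

Derivation:
Executing turtle program step by step:
Start: pos=(0,0), heading=0, pen down
FD 1.8: (0,0) -> (1.8,0) [heading=0, draw]
FD 8.4: (1.8,0) -> (10.2,0) [heading=0, draw]
RT 184: heading 0 -> 176
Final: pos=(10.2,0), heading=176, 2 segment(s) drawn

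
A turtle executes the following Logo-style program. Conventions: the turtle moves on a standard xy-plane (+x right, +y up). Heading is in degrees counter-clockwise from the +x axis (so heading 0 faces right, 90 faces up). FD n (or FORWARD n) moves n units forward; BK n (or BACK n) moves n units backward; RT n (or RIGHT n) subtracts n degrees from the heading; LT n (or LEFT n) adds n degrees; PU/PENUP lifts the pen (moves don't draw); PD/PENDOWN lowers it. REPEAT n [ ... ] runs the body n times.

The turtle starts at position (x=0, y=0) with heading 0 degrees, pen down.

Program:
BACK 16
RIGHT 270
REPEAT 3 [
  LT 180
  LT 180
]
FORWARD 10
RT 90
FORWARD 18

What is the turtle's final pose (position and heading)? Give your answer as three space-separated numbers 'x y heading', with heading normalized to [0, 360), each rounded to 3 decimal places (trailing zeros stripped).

Answer: 2 10 0

Derivation:
Executing turtle program step by step:
Start: pos=(0,0), heading=0, pen down
BK 16: (0,0) -> (-16,0) [heading=0, draw]
RT 270: heading 0 -> 90
REPEAT 3 [
  -- iteration 1/3 --
  LT 180: heading 90 -> 270
  LT 180: heading 270 -> 90
  -- iteration 2/3 --
  LT 180: heading 90 -> 270
  LT 180: heading 270 -> 90
  -- iteration 3/3 --
  LT 180: heading 90 -> 270
  LT 180: heading 270 -> 90
]
FD 10: (-16,0) -> (-16,10) [heading=90, draw]
RT 90: heading 90 -> 0
FD 18: (-16,10) -> (2,10) [heading=0, draw]
Final: pos=(2,10), heading=0, 3 segment(s) drawn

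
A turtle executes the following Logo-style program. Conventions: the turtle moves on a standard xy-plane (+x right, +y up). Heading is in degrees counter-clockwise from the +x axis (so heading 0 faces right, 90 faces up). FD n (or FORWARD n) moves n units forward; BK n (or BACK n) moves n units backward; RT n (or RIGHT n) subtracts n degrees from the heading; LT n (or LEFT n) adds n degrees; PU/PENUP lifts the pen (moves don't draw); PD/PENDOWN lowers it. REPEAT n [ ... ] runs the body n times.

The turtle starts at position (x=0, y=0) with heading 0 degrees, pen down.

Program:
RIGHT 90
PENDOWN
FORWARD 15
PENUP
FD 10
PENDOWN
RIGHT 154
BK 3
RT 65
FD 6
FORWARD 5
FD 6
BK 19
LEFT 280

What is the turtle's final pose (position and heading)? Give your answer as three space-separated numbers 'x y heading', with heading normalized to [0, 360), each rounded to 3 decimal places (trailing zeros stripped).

Executing turtle program step by step:
Start: pos=(0,0), heading=0, pen down
RT 90: heading 0 -> 270
PD: pen down
FD 15: (0,0) -> (0,-15) [heading=270, draw]
PU: pen up
FD 10: (0,-15) -> (0,-25) [heading=270, move]
PD: pen down
RT 154: heading 270 -> 116
BK 3: (0,-25) -> (1.315,-27.696) [heading=116, draw]
RT 65: heading 116 -> 51
FD 6: (1.315,-27.696) -> (5.091,-23.034) [heading=51, draw]
FD 5: (5.091,-23.034) -> (8.238,-19.148) [heading=51, draw]
FD 6: (8.238,-19.148) -> (12.014,-14.485) [heading=51, draw]
BK 19: (12.014,-14.485) -> (0.056,-29.251) [heading=51, draw]
LT 280: heading 51 -> 331
Final: pos=(0.056,-29.251), heading=331, 6 segment(s) drawn

Answer: 0.056 -29.251 331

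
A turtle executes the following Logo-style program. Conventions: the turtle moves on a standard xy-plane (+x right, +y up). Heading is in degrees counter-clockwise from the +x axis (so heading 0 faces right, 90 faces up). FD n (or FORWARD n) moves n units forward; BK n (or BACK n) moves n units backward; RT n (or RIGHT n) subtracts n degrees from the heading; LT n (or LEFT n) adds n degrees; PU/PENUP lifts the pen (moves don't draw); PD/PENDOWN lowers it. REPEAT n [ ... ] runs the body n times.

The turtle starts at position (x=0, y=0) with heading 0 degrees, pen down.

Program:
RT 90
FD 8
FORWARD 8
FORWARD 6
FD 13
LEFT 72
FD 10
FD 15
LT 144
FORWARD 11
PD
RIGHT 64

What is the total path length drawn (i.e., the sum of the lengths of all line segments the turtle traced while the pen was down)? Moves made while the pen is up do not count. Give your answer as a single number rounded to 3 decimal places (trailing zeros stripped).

Answer: 71

Derivation:
Executing turtle program step by step:
Start: pos=(0,0), heading=0, pen down
RT 90: heading 0 -> 270
FD 8: (0,0) -> (0,-8) [heading=270, draw]
FD 8: (0,-8) -> (0,-16) [heading=270, draw]
FD 6: (0,-16) -> (0,-22) [heading=270, draw]
FD 13: (0,-22) -> (0,-35) [heading=270, draw]
LT 72: heading 270 -> 342
FD 10: (0,-35) -> (9.511,-38.09) [heading=342, draw]
FD 15: (9.511,-38.09) -> (23.776,-42.725) [heading=342, draw]
LT 144: heading 342 -> 126
FD 11: (23.776,-42.725) -> (17.311,-33.826) [heading=126, draw]
PD: pen down
RT 64: heading 126 -> 62
Final: pos=(17.311,-33.826), heading=62, 7 segment(s) drawn

Segment lengths:
  seg 1: (0,0) -> (0,-8), length = 8
  seg 2: (0,-8) -> (0,-16), length = 8
  seg 3: (0,-16) -> (0,-22), length = 6
  seg 4: (0,-22) -> (0,-35), length = 13
  seg 5: (0,-35) -> (9.511,-38.09), length = 10
  seg 6: (9.511,-38.09) -> (23.776,-42.725), length = 15
  seg 7: (23.776,-42.725) -> (17.311,-33.826), length = 11
Total = 71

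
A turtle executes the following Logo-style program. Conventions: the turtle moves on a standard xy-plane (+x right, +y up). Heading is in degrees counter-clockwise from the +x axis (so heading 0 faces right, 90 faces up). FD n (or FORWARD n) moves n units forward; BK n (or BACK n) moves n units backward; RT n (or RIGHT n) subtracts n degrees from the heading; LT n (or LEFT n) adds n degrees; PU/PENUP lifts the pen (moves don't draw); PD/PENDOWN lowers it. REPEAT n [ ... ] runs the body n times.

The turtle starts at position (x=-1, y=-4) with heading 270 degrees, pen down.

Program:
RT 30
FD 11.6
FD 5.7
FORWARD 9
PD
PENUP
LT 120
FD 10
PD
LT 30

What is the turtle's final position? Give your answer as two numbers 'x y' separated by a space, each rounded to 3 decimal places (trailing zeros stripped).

Answer: -4.15 -26.776

Derivation:
Executing turtle program step by step:
Start: pos=(-1,-4), heading=270, pen down
RT 30: heading 270 -> 240
FD 11.6: (-1,-4) -> (-6.8,-14.046) [heading=240, draw]
FD 5.7: (-6.8,-14.046) -> (-9.65,-18.982) [heading=240, draw]
FD 9: (-9.65,-18.982) -> (-14.15,-26.776) [heading=240, draw]
PD: pen down
PU: pen up
LT 120: heading 240 -> 0
FD 10: (-14.15,-26.776) -> (-4.15,-26.776) [heading=0, move]
PD: pen down
LT 30: heading 0 -> 30
Final: pos=(-4.15,-26.776), heading=30, 3 segment(s) drawn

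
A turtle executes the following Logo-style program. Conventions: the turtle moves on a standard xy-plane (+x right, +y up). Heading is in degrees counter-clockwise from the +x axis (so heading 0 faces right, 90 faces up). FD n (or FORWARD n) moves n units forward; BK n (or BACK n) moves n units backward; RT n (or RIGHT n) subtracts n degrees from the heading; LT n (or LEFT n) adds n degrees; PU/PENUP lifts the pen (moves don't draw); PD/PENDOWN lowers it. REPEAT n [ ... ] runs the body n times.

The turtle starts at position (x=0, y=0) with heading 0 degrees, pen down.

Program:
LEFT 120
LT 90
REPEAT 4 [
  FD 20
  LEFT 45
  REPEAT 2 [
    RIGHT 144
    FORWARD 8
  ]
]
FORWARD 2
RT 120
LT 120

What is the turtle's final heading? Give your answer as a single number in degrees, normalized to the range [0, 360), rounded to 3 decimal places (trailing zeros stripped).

Answer: 318

Derivation:
Executing turtle program step by step:
Start: pos=(0,0), heading=0, pen down
LT 120: heading 0 -> 120
LT 90: heading 120 -> 210
REPEAT 4 [
  -- iteration 1/4 --
  FD 20: (0,0) -> (-17.321,-10) [heading=210, draw]
  LT 45: heading 210 -> 255
  REPEAT 2 [
    -- iteration 1/2 --
    RT 144: heading 255 -> 111
    FD 8: (-17.321,-10) -> (-20.187,-2.531) [heading=111, draw]
    -- iteration 2/2 --
    RT 144: heading 111 -> 327
    FD 8: (-20.187,-2.531) -> (-13.478,-6.888) [heading=327, draw]
  ]
  -- iteration 2/4 --
  FD 20: (-13.478,-6.888) -> (3.295,-17.781) [heading=327, draw]
  LT 45: heading 327 -> 12
  REPEAT 2 [
    -- iteration 1/2 --
    RT 144: heading 12 -> 228
    FD 8: (3.295,-17.781) -> (-2.058,-23.726) [heading=228, draw]
    -- iteration 2/2 --
    RT 144: heading 228 -> 84
    FD 8: (-2.058,-23.726) -> (-1.221,-15.77) [heading=84, draw]
  ]
  -- iteration 3/4 --
  FD 20: (-1.221,-15.77) -> (0.869,4.12) [heading=84, draw]
  LT 45: heading 84 -> 129
  REPEAT 2 [
    -- iteration 1/2 --
    RT 144: heading 129 -> 345
    FD 8: (0.869,4.12) -> (8.596,2.05) [heading=345, draw]
    -- iteration 2/2 --
    RT 144: heading 345 -> 201
    FD 8: (8.596,2.05) -> (1.128,-0.817) [heading=201, draw]
  ]
  -- iteration 4/4 --
  FD 20: (1.128,-0.817) -> (-17.544,-7.985) [heading=201, draw]
  LT 45: heading 201 -> 246
  REPEAT 2 [
    -- iteration 1/2 --
    RT 144: heading 246 -> 102
    FD 8: (-17.544,-7.985) -> (-19.207,-0.159) [heading=102, draw]
    -- iteration 2/2 --
    RT 144: heading 102 -> 318
    FD 8: (-19.207,-0.159) -> (-13.262,-5.513) [heading=318, draw]
  ]
]
FD 2: (-13.262,-5.513) -> (-11.776,-6.851) [heading=318, draw]
RT 120: heading 318 -> 198
LT 120: heading 198 -> 318
Final: pos=(-11.776,-6.851), heading=318, 13 segment(s) drawn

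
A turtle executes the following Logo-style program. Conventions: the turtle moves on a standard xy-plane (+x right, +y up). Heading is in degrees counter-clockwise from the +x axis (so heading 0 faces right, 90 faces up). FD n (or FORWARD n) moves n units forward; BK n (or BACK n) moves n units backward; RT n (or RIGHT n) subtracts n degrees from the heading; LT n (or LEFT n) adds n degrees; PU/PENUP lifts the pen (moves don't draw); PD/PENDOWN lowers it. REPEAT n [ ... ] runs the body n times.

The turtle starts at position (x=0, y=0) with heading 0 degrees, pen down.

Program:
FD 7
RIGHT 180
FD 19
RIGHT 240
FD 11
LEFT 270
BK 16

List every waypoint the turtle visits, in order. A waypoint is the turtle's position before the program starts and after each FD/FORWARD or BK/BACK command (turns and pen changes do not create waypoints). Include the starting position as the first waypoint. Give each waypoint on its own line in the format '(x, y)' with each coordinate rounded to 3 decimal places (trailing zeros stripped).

Answer: (0, 0)
(7, 0)
(-12, 0)
(-6.5, -9.526)
(7.356, -1.526)

Derivation:
Executing turtle program step by step:
Start: pos=(0,0), heading=0, pen down
FD 7: (0,0) -> (7,0) [heading=0, draw]
RT 180: heading 0 -> 180
FD 19: (7,0) -> (-12,0) [heading=180, draw]
RT 240: heading 180 -> 300
FD 11: (-12,0) -> (-6.5,-9.526) [heading=300, draw]
LT 270: heading 300 -> 210
BK 16: (-6.5,-9.526) -> (7.356,-1.526) [heading=210, draw]
Final: pos=(7.356,-1.526), heading=210, 4 segment(s) drawn
Waypoints (5 total):
(0, 0)
(7, 0)
(-12, 0)
(-6.5, -9.526)
(7.356, -1.526)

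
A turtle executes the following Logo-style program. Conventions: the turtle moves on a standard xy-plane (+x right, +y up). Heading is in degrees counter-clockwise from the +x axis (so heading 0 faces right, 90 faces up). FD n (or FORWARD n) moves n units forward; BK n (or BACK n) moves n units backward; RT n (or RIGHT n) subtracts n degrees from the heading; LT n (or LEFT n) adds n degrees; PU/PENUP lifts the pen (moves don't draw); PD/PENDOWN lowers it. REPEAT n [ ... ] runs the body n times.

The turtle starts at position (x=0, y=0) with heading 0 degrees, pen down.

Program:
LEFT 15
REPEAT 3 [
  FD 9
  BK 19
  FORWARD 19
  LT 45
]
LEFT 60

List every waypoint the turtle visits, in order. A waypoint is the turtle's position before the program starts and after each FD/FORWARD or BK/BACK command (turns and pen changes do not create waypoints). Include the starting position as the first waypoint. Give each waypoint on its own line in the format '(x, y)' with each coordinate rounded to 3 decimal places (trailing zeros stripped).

Executing turtle program step by step:
Start: pos=(0,0), heading=0, pen down
LT 15: heading 0 -> 15
REPEAT 3 [
  -- iteration 1/3 --
  FD 9: (0,0) -> (8.693,2.329) [heading=15, draw]
  BK 19: (8.693,2.329) -> (-9.659,-2.588) [heading=15, draw]
  FD 19: (-9.659,-2.588) -> (8.693,2.329) [heading=15, draw]
  LT 45: heading 15 -> 60
  -- iteration 2/3 --
  FD 9: (8.693,2.329) -> (13.193,10.124) [heading=60, draw]
  BK 19: (13.193,10.124) -> (3.693,-6.331) [heading=60, draw]
  FD 19: (3.693,-6.331) -> (13.193,10.124) [heading=60, draw]
  LT 45: heading 60 -> 105
  -- iteration 3/3 --
  FD 9: (13.193,10.124) -> (10.864,18.817) [heading=105, draw]
  BK 19: (10.864,18.817) -> (15.782,0.464) [heading=105, draw]
  FD 19: (15.782,0.464) -> (10.864,18.817) [heading=105, draw]
  LT 45: heading 105 -> 150
]
LT 60: heading 150 -> 210
Final: pos=(10.864,18.817), heading=210, 9 segment(s) drawn
Waypoints (10 total):
(0, 0)
(8.693, 2.329)
(-9.659, -2.588)
(8.693, 2.329)
(13.193, 10.124)
(3.693, -6.331)
(13.193, 10.124)
(10.864, 18.817)
(15.782, 0.464)
(10.864, 18.817)

Answer: (0, 0)
(8.693, 2.329)
(-9.659, -2.588)
(8.693, 2.329)
(13.193, 10.124)
(3.693, -6.331)
(13.193, 10.124)
(10.864, 18.817)
(15.782, 0.464)
(10.864, 18.817)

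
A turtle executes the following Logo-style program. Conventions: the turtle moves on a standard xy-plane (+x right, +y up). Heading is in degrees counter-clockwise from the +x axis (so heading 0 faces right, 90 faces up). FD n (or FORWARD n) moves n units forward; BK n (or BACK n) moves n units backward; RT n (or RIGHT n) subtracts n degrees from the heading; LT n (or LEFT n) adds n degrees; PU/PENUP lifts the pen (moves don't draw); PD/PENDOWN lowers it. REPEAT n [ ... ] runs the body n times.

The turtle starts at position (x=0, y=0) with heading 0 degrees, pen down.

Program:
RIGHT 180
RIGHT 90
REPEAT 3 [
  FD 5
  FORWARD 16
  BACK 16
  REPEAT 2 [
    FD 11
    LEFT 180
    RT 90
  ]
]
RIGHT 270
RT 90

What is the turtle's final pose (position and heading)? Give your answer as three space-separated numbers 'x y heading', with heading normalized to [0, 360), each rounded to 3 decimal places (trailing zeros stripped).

Answer: -11 16 270

Derivation:
Executing turtle program step by step:
Start: pos=(0,0), heading=0, pen down
RT 180: heading 0 -> 180
RT 90: heading 180 -> 90
REPEAT 3 [
  -- iteration 1/3 --
  FD 5: (0,0) -> (0,5) [heading=90, draw]
  FD 16: (0,5) -> (0,21) [heading=90, draw]
  BK 16: (0,21) -> (0,5) [heading=90, draw]
  REPEAT 2 [
    -- iteration 1/2 --
    FD 11: (0,5) -> (0,16) [heading=90, draw]
    LT 180: heading 90 -> 270
    RT 90: heading 270 -> 180
    -- iteration 2/2 --
    FD 11: (0,16) -> (-11,16) [heading=180, draw]
    LT 180: heading 180 -> 0
    RT 90: heading 0 -> 270
  ]
  -- iteration 2/3 --
  FD 5: (-11,16) -> (-11,11) [heading=270, draw]
  FD 16: (-11,11) -> (-11,-5) [heading=270, draw]
  BK 16: (-11,-5) -> (-11,11) [heading=270, draw]
  REPEAT 2 [
    -- iteration 1/2 --
    FD 11: (-11,11) -> (-11,0) [heading=270, draw]
    LT 180: heading 270 -> 90
    RT 90: heading 90 -> 0
    -- iteration 2/2 --
    FD 11: (-11,0) -> (0,0) [heading=0, draw]
    LT 180: heading 0 -> 180
    RT 90: heading 180 -> 90
  ]
  -- iteration 3/3 --
  FD 5: (0,0) -> (0,5) [heading=90, draw]
  FD 16: (0,5) -> (0,21) [heading=90, draw]
  BK 16: (0,21) -> (0,5) [heading=90, draw]
  REPEAT 2 [
    -- iteration 1/2 --
    FD 11: (0,5) -> (0,16) [heading=90, draw]
    LT 180: heading 90 -> 270
    RT 90: heading 270 -> 180
    -- iteration 2/2 --
    FD 11: (0,16) -> (-11,16) [heading=180, draw]
    LT 180: heading 180 -> 0
    RT 90: heading 0 -> 270
  ]
]
RT 270: heading 270 -> 0
RT 90: heading 0 -> 270
Final: pos=(-11,16), heading=270, 15 segment(s) drawn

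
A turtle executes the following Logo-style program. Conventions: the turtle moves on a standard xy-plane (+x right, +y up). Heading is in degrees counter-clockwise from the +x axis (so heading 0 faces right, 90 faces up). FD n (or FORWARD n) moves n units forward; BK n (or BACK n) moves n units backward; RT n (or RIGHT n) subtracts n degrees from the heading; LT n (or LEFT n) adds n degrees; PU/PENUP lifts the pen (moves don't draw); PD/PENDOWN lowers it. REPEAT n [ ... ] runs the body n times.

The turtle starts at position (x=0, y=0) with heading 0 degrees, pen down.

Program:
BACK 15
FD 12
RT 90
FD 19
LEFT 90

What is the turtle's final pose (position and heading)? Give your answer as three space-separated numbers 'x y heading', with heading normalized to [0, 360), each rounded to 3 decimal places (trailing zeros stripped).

Answer: -3 -19 0

Derivation:
Executing turtle program step by step:
Start: pos=(0,0), heading=0, pen down
BK 15: (0,0) -> (-15,0) [heading=0, draw]
FD 12: (-15,0) -> (-3,0) [heading=0, draw]
RT 90: heading 0 -> 270
FD 19: (-3,0) -> (-3,-19) [heading=270, draw]
LT 90: heading 270 -> 0
Final: pos=(-3,-19), heading=0, 3 segment(s) drawn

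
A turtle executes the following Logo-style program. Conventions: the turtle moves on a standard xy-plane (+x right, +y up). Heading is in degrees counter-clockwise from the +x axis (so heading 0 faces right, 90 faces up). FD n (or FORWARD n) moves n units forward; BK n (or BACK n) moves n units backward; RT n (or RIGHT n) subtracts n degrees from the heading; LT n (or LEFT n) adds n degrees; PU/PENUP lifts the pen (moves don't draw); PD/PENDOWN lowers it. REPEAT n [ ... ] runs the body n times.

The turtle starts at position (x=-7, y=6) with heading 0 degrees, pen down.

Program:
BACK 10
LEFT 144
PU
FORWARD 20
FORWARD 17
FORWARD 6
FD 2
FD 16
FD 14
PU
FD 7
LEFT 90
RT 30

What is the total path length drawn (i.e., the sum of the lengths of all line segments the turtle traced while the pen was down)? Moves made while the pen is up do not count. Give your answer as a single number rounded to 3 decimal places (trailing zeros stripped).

Executing turtle program step by step:
Start: pos=(-7,6), heading=0, pen down
BK 10: (-7,6) -> (-17,6) [heading=0, draw]
LT 144: heading 0 -> 144
PU: pen up
FD 20: (-17,6) -> (-33.18,17.756) [heading=144, move]
FD 17: (-33.18,17.756) -> (-46.934,27.748) [heading=144, move]
FD 6: (-46.934,27.748) -> (-51.788,31.275) [heading=144, move]
FD 2: (-51.788,31.275) -> (-53.406,32.45) [heading=144, move]
FD 16: (-53.406,32.45) -> (-66.35,41.855) [heading=144, move]
FD 14: (-66.35,41.855) -> (-77.676,50.084) [heading=144, move]
PU: pen up
FD 7: (-77.676,50.084) -> (-83.339,54.198) [heading=144, move]
LT 90: heading 144 -> 234
RT 30: heading 234 -> 204
Final: pos=(-83.339,54.198), heading=204, 1 segment(s) drawn

Segment lengths:
  seg 1: (-7,6) -> (-17,6), length = 10
Total = 10

Answer: 10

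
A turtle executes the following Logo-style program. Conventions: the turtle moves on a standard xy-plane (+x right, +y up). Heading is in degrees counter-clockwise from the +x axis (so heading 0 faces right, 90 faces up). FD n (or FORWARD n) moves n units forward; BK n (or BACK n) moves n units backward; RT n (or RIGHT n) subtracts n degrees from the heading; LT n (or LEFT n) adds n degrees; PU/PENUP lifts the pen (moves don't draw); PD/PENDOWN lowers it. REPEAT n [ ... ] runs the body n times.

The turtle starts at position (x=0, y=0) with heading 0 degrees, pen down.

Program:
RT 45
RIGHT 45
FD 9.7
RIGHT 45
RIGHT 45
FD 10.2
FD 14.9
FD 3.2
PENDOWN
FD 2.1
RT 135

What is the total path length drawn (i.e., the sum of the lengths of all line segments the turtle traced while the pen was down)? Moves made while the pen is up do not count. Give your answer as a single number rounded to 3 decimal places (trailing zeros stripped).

Answer: 40.1

Derivation:
Executing turtle program step by step:
Start: pos=(0,0), heading=0, pen down
RT 45: heading 0 -> 315
RT 45: heading 315 -> 270
FD 9.7: (0,0) -> (0,-9.7) [heading=270, draw]
RT 45: heading 270 -> 225
RT 45: heading 225 -> 180
FD 10.2: (0,-9.7) -> (-10.2,-9.7) [heading=180, draw]
FD 14.9: (-10.2,-9.7) -> (-25.1,-9.7) [heading=180, draw]
FD 3.2: (-25.1,-9.7) -> (-28.3,-9.7) [heading=180, draw]
PD: pen down
FD 2.1: (-28.3,-9.7) -> (-30.4,-9.7) [heading=180, draw]
RT 135: heading 180 -> 45
Final: pos=(-30.4,-9.7), heading=45, 5 segment(s) drawn

Segment lengths:
  seg 1: (0,0) -> (0,-9.7), length = 9.7
  seg 2: (0,-9.7) -> (-10.2,-9.7), length = 10.2
  seg 3: (-10.2,-9.7) -> (-25.1,-9.7), length = 14.9
  seg 4: (-25.1,-9.7) -> (-28.3,-9.7), length = 3.2
  seg 5: (-28.3,-9.7) -> (-30.4,-9.7), length = 2.1
Total = 40.1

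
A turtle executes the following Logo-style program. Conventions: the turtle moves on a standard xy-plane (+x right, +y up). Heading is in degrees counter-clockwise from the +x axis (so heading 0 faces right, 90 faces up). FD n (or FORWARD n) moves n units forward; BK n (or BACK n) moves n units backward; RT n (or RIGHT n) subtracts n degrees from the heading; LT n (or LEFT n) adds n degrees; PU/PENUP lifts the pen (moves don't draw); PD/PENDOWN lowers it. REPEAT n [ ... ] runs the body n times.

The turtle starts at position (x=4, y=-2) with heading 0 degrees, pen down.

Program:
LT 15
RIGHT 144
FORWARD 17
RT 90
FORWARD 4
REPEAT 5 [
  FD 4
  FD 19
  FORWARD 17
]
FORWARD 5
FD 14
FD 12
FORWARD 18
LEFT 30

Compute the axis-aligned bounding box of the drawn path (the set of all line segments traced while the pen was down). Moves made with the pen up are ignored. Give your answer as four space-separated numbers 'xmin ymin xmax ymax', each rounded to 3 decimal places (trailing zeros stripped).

Executing turtle program step by step:
Start: pos=(4,-2), heading=0, pen down
LT 15: heading 0 -> 15
RT 144: heading 15 -> 231
FD 17: (4,-2) -> (-6.698,-15.211) [heading=231, draw]
RT 90: heading 231 -> 141
FD 4: (-6.698,-15.211) -> (-9.807,-12.694) [heading=141, draw]
REPEAT 5 [
  -- iteration 1/5 --
  FD 4: (-9.807,-12.694) -> (-12.916,-10.177) [heading=141, draw]
  FD 19: (-12.916,-10.177) -> (-27.681,1.78) [heading=141, draw]
  FD 17: (-27.681,1.78) -> (-40.893,12.479) [heading=141, draw]
  -- iteration 2/5 --
  FD 4: (-40.893,12.479) -> (-44.001,14.996) [heading=141, draw]
  FD 19: (-44.001,14.996) -> (-58.767,26.953) [heading=141, draw]
  FD 17: (-58.767,26.953) -> (-71.979,37.651) [heading=141, draw]
  -- iteration 3/5 --
  FD 4: (-71.979,37.651) -> (-75.087,40.169) [heading=141, draw]
  FD 19: (-75.087,40.169) -> (-89.853,52.126) [heading=141, draw]
  FD 17: (-89.853,52.126) -> (-103.065,62.824) [heading=141, draw]
  -- iteration 4/5 --
  FD 4: (-103.065,62.824) -> (-106.173,65.342) [heading=141, draw]
  FD 19: (-106.173,65.342) -> (-120.939,77.299) [heading=141, draw]
  FD 17: (-120.939,77.299) -> (-134.15,87.997) [heading=141, draw]
  -- iteration 5/5 --
  FD 4: (-134.15,87.997) -> (-137.259,90.514) [heading=141, draw]
  FD 19: (-137.259,90.514) -> (-152.025,102.471) [heading=141, draw]
  FD 17: (-152.025,102.471) -> (-165.236,113.17) [heading=141, draw]
]
FD 5: (-165.236,113.17) -> (-169.122,116.316) [heading=141, draw]
FD 14: (-169.122,116.316) -> (-180.002,125.127) [heading=141, draw]
FD 12: (-180.002,125.127) -> (-189.328,132.679) [heading=141, draw]
FD 18: (-189.328,132.679) -> (-203.316,144.007) [heading=141, draw]
LT 30: heading 141 -> 171
Final: pos=(-203.316,144.007), heading=171, 21 segment(s) drawn

Segment endpoints: x in {-203.316, -189.328, -180.002, -169.122, -165.236, -152.025, -137.259, -134.15, -120.939, -106.173, -103.065, -89.853, -75.087, -71.979, -58.767, -44.001, -40.893, -27.681, -12.916, -9.807, -6.698, 4}, y in {-15.211, -12.694, -10.177, -2, 1.78, 12.479, 14.996, 26.953, 37.651, 40.169, 52.126, 62.824, 65.342, 77.299, 87.997, 90.514, 102.471, 113.17, 116.316, 125.127, 132.679, 144.007}
xmin=-203.316, ymin=-15.211, xmax=4, ymax=144.007

Answer: -203.316 -15.211 4 144.007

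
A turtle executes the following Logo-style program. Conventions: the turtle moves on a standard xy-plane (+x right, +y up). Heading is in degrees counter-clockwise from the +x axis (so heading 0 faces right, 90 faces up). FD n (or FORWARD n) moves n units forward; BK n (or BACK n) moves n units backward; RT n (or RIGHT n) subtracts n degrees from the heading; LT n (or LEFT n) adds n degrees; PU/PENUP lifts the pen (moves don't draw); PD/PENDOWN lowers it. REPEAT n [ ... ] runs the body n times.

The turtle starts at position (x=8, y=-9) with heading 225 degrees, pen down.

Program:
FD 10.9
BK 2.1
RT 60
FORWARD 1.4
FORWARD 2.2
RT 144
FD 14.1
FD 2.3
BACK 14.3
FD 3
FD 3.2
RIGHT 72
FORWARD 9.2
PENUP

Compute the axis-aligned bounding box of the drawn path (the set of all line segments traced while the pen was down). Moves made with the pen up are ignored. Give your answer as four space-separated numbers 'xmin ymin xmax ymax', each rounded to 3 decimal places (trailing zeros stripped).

Executing turtle program step by step:
Start: pos=(8,-9), heading=225, pen down
FD 10.9: (8,-9) -> (0.293,-16.707) [heading=225, draw]
BK 2.1: (0.293,-16.707) -> (1.777,-15.223) [heading=225, draw]
RT 60: heading 225 -> 165
FD 1.4: (1.777,-15.223) -> (0.425,-14.86) [heading=165, draw]
FD 2.2: (0.425,-14.86) -> (-1.7,-14.291) [heading=165, draw]
RT 144: heading 165 -> 21
FD 14.1: (-1.7,-14.291) -> (11.464,-9.238) [heading=21, draw]
FD 2.3: (11.464,-9.238) -> (13.611,-8.414) [heading=21, draw]
BK 14.3: (13.611,-8.414) -> (0.261,-13.538) [heading=21, draw]
FD 3: (0.261,-13.538) -> (3.061,-12.463) [heading=21, draw]
FD 3.2: (3.061,-12.463) -> (6.049,-11.316) [heading=21, draw]
RT 72: heading 21 -> 309
FD 9.2: (6.049,-11.316) -> (11.839,-18.466) [heading=309, draw]
PU: pen up
Final: pos=(11.839,-18.466), heading=309, 10 segment(s) drawn

Segment endpoints: x in {-1.7, 0.261, 0.293, 0.425, 1.777, 3.061, 6.049, 8, 11.464, 11.839, 13.611}, y in {-18.466, -16.707, -15.223, -14.86, -14.291, -13.538, -12.463, -11.316, -9.238, -9, -8.414}
xmin=-1.7, ymin=-18.466, xmax=13.611, ymax=-8.414

Answer: -1.7 -18.466 13.611 -8.414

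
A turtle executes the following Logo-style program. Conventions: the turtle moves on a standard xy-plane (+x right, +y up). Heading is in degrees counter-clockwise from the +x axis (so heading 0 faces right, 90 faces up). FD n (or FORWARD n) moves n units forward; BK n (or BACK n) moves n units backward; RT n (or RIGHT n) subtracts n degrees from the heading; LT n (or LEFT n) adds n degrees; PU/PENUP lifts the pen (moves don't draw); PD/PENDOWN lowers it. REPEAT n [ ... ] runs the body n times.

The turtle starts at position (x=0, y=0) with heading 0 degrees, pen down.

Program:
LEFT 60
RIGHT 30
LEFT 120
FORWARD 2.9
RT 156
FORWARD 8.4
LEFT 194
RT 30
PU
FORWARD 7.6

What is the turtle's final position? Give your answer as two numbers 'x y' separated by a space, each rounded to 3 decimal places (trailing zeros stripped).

Executing turtle program step by step:
Start: pos=(0,0), heading=0, pen down
LT 60: heading 0 -> 60
RT 30: heading 60 -> 30
LT 120: heading 30 -> 150
FD 2.9: (0,0) -> (-2.511,1.45) [heading=150, draw]
RT 156: heading 150 -> 354
FD 8.4: (-2.511,1.45) -> (5.843,0.572) [heading=354, draw]
LT 194: heading 354 -> 188
RT 30: heading 188 -> 158
PU: pen up
FD 7.6: (5.843,0.572) -> (-1.204,3.419) [heading=158, move]
Final: pos=(-1.204,3.419), heading=158, 2 segment(s) drawn

Answer: -1.204 3.419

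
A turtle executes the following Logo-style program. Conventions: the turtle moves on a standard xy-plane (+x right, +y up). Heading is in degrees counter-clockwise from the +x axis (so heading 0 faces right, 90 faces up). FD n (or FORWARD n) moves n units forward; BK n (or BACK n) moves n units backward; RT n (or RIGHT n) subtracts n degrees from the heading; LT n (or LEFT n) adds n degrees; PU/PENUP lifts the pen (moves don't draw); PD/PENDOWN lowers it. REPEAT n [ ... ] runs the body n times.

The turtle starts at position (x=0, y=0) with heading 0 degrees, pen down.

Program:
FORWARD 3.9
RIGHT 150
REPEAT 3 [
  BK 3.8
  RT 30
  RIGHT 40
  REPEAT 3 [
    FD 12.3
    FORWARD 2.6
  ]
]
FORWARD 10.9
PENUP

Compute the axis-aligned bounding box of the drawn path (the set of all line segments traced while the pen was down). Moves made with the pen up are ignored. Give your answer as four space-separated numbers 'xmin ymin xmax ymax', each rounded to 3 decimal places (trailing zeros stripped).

Executing turtle program step by step:
Start: pos=(0,0), heading=0, pen down
FD 3.9: (0,0) -> (3.9,0) [heading=0, draw]
RT 150: heading 0 -> 210
REPEAT 3 [
  -- iteration 1/3 --
  BK 3.8: (3.9,0) -> (7.191,1.9) [heading=210, draw]
  RT 30: heading 210 -> 180
  RT 40: heading 180 -> 140
  REPEAT 3 [
    -- iteration 1/3 --
    FD 12.3: (7.191,1.9) -> (-2.231,9.806) [heading=140, draw]
    FD 2.6: (-2.231,9.806) -> (-4.223,11.478) [heading=140, draw]
    -- iteration 2/3 --
    FD 12.3: (-4.223,11.478) -> (-13.646,19.384) [heading=140, draw]
    FD 2.6: (-13.646,19.384) -> (-15.637,21.055) [heading=140, draw]
    -- iteration 3/3 --
    FD 12.3: (-15.637,21.055) -> (-25.06,28.961) [heading=140, draw]
    FD 2.6: (-25.06,28.961) -> (-27.051,30.633) [heading=140, draw]
  ]
  -- iteration 2/3 --
  BK 3.8: (-27.051,30.633) -> (-24.14,28.19) [heading=140, draw]
  RT 30: heading 140 -> 110
  RT 40: heading 110 -> 70
  REPEAT 3 [
    -- iteration 1/3 --
    FD 12.3: (-24.14,28.19) -> (-19.933,39.748) [heading=70, draw]
    FD 2.6: (-19.933,39.748) -> (-19.044,42.191) [heading=70, draw]
    -- iteration 2/3 --
    FD 12.3: (-19.044,42.191) -> (-14.837,53.75) [heading=70, draw]
    FD 2.6: (-14.837,53.75) -> (-13.948,56.193) [heading=70, draw]
    -- iteration 3/3 --
    FD 12.3: (-13.948,56.193) -> (-9.741,67.751) [heading=70, draw]
    FD 2.6: (-9.741,67.751) -> (-8.852,70.194) [heading=70, draw]
  ]
  -- iteration 3/3 --
  BK 3.8: (-8.852,70.194) -> (-10.152,66.623) [heading=70, draw]
  RT 30: heading 70 -> 40
  RT 40: heading 40 -> 0
  REPEAT 3 [
    -- iteration 1/3 --
    FD 12.3: (-10.152,66.623) -> (2.148,66.623) [heading=0, draw]
    FD 2.6: (2.148,66.623) -> (4.748,66.623) [heading=0, draw]
    -- iteration 2/3 --
    FD 12.3: (4.748,66.623) -> (17.048,66.623) [heading=0, draw]
    FD 2.6: (17.048,66.623) -> (19.648,66.623) [heading=0, draw]
    -- iteration 3/3 --
    FD 12.3: (19.648,66.623) -> (31.948,66.623) [heading=0, draw]
    FD 2.6: (31.948,66.623) -> (34.548,66.623) [heading=0, draw]
  ]
]
FD 10.9: (34.548,66.623) -> (45.448,66.623) [heading=0, draw]
PU: pen up
Final: pos=(45.448,66.623), heading=0, 23 segment(s) drawn

Segment endpoints: x in {-27.051, -25.06, -24.14, -19.933, -19.044, -15.637, -14.837, -13.948, -13.646, -10.152, -9.741, -8.852, -4.223, -2.231, 0, 2.148, 3.9, 4.748, 7.191, 17.048, 19.648, 31.948, 34.548, 45.448}, y in {0, 1.9, 9.806, 11.478, 19.384, 21.055, 28.19, 28.961, 30.633, 39.748, 42.191, 53.75, 56.193, 66.623, 67.751, 70.194}
xmin=-27.051, ymin=0, xmax=45.448, ymax=70.194

Answer: -27.051 0 45.448 70.194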